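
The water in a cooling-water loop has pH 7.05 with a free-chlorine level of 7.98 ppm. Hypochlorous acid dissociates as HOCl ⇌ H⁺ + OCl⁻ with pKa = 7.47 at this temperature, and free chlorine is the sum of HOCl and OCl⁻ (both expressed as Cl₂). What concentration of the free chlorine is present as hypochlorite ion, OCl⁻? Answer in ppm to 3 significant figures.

[OCl⁻]/[HOCl] = 10^(pH − pKa) = 10^(7.05 − 7.47) = 10^-0.42 = 0.3802.
Fraction as HOCl = 1 / (1 + 0.3802) = 0.7245.
OCl⁻ = (1 − 0.7245) × 7.98 ppm = 2.198 ppm.

2.20 ppm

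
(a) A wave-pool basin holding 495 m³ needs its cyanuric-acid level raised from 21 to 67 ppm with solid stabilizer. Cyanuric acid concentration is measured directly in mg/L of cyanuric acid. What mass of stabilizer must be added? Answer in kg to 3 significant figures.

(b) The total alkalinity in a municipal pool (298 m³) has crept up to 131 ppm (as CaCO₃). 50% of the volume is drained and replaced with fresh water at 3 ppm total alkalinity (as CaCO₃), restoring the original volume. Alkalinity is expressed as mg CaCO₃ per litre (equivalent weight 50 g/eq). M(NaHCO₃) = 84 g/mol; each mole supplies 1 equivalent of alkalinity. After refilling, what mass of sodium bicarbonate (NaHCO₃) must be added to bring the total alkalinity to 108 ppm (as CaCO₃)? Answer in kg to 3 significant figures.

(a) Volume: 495 m³ = 495,000 L.
(a) CYA to add: (67 − 21) = 46 mg/L × 495,000 L = 22,770 g cyanuric acid.

(b) Volume: 298 m³ = 298,000 L.
(b) After draining 50% and refilling: 131 × 0.50 + 3 × 0.50 = 67 ppm.
(b) Deficit to target: 108 − 67 = 41 mg/L.
(b) As CaCO₃: 41 mg/L × 298,000 L = 12,220 g; ÷ 50 g/eq ÷ 1 = 244.4 mol NaHCO₃.
(b) Mass: 244.4 × 84 = 20,530 g.

(a) 22.8 kg; (b) 20.5 kg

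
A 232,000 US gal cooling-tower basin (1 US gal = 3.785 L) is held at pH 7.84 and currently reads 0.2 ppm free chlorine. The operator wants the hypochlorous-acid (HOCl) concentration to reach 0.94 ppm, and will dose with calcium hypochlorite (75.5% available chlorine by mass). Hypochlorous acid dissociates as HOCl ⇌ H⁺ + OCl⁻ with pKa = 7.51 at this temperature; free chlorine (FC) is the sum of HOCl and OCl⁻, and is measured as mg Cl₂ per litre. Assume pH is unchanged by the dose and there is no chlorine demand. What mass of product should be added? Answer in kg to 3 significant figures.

3.20 kg

Volume: 232,000 US gal × 3.785 L/gal = 878,120 L.
[OCl⁻]/[HOCl] = 10^(pH − pKa) = 10^(7.84 − 7.51) = 2.138; fraction as HOCl = 1/(1 + 2.138) = 0.3187.
Free chlorine required for 0.94 ppm HOCl: 0.94 / 0.3187 = 2.95 ppm.
FC to add: 2.95 − 0.2 = 2.75 mg/L as Cl₂.
Cl₂ equivalent: 2.75 mg/L × 878,120 L = 2415 g.
Product at 75.5% available Cl: 2415 / 0.755 = 3198 g.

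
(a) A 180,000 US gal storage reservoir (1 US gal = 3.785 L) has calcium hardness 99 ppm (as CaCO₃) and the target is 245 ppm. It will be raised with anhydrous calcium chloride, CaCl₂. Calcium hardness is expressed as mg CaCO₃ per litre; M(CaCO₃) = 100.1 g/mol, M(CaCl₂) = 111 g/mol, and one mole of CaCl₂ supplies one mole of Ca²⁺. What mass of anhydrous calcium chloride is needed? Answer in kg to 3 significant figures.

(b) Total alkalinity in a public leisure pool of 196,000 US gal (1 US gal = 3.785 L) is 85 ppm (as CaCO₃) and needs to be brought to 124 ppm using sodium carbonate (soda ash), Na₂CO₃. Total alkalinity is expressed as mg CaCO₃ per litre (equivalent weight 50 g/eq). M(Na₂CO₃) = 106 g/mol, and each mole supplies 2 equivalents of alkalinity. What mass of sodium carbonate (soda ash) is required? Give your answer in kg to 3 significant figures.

(a) Volume: 180,000 US gal × 3.785 L/gal = 681,300 L.
(a) Hardness to add: (245 − 99) = 146 mg/L as CaCO₃ × 681,300 L = 99,470 g as CaCO₃.
(a) Moles of Ca²⁺ (1 mol Ca²⁺ ≡ 1 mol CaCO₃): 99,470 / 100.1 g/mol = 993.7 mol.
(a) Mass of CaCl₂: 993.7 × 111 = 110,300 g.

(b) Volume: 196,000 US gal × 3.785 L/gal = 741,860 L.
(b) Alkalinity to add: (124 − 85) = 39 mg/L as CaCO₃ × 741,860 L = 28,930 g as CaCO₃.
(b) Equivalents: 28,930 g ÷ 50 g/eq = 578.7 eq.
(b) Each mole of Na₂CO₃ supplies 2 eq, so 578.7 / 2 = 289.3 mol.
(b) Mass: 289.3 mol × 106 g/mol = 30,670 g.

(a) 110 kg; (b) 30.7 kg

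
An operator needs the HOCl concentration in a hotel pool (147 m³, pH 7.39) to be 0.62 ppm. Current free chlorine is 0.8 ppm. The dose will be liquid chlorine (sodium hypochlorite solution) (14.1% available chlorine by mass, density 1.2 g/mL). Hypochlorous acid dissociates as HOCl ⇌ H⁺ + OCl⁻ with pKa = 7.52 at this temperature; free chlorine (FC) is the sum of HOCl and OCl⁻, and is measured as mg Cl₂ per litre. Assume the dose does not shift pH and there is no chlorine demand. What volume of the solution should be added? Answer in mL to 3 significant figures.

243 mL

Volume: 147 m³ = 147,000 L.
[OCl⁻]/[HOCl] = 10^(pH − pKa) = 10^(7.39 − 7.52) = 0.7413; fraction as HOCl = 1/(1 + 0.7413) = 0.5743.
Free chlorine required for 0.62 ppm HOCl: 0.62 / 0.5743 = 1.08 ppm.
FC to add: 1.08 − 0.8 = 0.2796 mg/L as Cl₂.
Cl₂ equivalent: 0.2796 mg/L × 147,000 L = 41.1 g.
Product at 14.1% available Cl: 41.1 / 0.141 = 291.5 g.
Volume: 291.5 g ÷ 1.2 g/mL = 242.9 mL.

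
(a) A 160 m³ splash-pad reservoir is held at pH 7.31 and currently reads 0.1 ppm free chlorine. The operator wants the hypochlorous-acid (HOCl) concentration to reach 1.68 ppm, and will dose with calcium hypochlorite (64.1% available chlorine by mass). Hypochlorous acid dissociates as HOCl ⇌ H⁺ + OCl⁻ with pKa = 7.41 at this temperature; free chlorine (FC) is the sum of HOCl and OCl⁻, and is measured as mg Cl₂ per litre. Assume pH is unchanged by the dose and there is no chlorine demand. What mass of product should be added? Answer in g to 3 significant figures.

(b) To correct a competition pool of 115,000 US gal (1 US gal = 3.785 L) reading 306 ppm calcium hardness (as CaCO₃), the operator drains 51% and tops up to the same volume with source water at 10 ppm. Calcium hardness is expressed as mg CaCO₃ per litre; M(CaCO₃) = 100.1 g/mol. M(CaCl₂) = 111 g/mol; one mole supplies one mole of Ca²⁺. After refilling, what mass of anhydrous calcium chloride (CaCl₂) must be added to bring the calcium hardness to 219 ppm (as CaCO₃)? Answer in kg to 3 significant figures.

(a) 727 g; (b) 30.9 kg

(a) Volume: 160 m³ = 160,000 L.
(a) [OCl⁻]/[HOCl] = 10^(pH − pKa) = 10^(7.31 − 7.41) = 0.7943; fraction as HOCl = 1/(1 + 0.7943) = 0.5573.
(a) Free chlorine required for 1.68 ppm HOCl: 1.68 / 0.5573 = 3.014 ppm.
(a) FC to add: 3.014 − 0.1 = 2.914 mg/L as Cl₂.
(a) Cl₂ equivalent: 2.914 mg/L × 160,000 L = 466.3 g.
(a) Product at 64.1% available Cl: 466.3 / 0.641 = 727.5 g.

(b) Volume: 115,000 US gal × 3.785 L/gal = 435,275 L.
(b) After draining 51% and refilling: 306 × 0.49 + 10 × 0.51 = 155.04 ppm.
(b) Deficit to target: 219 − 155.04 = 63.96 mg/L.
(b) As CaCO₃: 63.96 mg/L × 435,275 L = 27,840 g; ÷ 100.1 = 278.1 mol Ca²⁺.
(b) Mass: 278.1 × 111 = 30,870 g.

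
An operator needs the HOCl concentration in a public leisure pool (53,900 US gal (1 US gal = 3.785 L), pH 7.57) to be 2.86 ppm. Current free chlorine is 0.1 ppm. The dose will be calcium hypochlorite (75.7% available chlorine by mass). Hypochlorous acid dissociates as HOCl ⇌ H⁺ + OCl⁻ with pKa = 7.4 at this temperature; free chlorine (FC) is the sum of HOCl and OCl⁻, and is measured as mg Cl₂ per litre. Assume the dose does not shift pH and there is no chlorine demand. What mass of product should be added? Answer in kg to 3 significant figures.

1.88 kg

Volume: 53,900 US gal × 3.785 L/gal = 204,012 L.
[OCl⁻]/[HOCl] = 10^(pH − pKa) = 10^(7.57 − 7.4) = 1.479; fraction as HOCl = 1/(1 + 1.479) = 0.4034.
Free chlorine required for 2.86 ppm HOCl: 2.86 / 0.4034 = 7.09 ppm.
FC to add: 7.09 − 0.1 = 6.99 mg/L as Cl₂.
Cl₂ equivalent: 6.99 mg/L × 204,012 L = 1426 g.
Product at 75.7% available Cl: 1426 / 0.757 = 1884 g.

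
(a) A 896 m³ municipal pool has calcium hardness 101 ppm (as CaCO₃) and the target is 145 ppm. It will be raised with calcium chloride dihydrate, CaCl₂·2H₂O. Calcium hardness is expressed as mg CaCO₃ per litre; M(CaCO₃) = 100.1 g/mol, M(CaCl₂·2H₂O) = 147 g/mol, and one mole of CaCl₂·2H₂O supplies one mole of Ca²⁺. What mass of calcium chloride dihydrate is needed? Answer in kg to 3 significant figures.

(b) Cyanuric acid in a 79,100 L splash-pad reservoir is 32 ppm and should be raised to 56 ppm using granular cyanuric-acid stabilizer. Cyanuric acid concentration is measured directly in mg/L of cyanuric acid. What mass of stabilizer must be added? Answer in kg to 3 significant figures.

(a) 57.9 kg; (b) 1.90 kg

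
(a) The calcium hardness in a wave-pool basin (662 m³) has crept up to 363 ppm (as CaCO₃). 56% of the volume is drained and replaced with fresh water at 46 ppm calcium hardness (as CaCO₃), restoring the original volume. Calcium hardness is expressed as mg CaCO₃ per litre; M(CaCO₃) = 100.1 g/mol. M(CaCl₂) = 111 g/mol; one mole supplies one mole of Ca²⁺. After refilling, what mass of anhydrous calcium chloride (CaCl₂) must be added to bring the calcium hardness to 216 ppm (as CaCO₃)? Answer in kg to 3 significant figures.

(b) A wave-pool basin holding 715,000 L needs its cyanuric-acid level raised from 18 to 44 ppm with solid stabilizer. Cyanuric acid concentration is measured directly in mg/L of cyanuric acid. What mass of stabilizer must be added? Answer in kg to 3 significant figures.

(a) 22.4 kg; (b) 18.6 kg

(a) Volume: 662 m³ = 662,000 L.
(a) After draining 56% and refilling: 363 × 0.44 + 46 × 0.56 = 185.48 ppm.
(a) Deficit to target: 216 − 185.48 = 30.52 mg/L.
(a) As CaCO₃: 30.52 mg/L × 662,000 L = 20,200 g; ÷ 100.1 = 201.8 mol Ca²⁺.
(a) Mass: 201.8 × 111 = 22,400 g.

(b) CYA to add: (44 − 18) = 26 mg/L × 715,000 L = 18,590 g cyanuric acid.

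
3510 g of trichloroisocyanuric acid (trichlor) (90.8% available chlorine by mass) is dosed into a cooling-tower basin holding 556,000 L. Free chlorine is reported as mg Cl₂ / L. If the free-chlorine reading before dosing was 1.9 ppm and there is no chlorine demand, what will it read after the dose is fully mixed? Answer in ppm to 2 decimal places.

7.63 ppm

Available chlorine delivered: 3510 g × 0.908 = 3187 g as Cl₂.
Concentration rise: 3187 g / 556,000 L = 5.732 mg/L = 5.73 ppm.
Final FC: 1.9 + 5.73 = 7.63 ppm.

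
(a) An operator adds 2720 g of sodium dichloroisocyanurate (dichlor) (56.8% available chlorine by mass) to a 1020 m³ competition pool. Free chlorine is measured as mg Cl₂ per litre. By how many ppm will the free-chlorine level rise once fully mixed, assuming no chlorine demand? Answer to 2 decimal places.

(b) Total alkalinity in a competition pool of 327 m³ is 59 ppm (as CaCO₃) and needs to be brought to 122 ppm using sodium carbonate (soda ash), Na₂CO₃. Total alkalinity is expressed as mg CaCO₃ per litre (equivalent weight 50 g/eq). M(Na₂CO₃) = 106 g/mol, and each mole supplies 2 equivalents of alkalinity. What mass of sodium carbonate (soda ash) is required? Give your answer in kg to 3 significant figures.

(a) 1.51 ppm; (b) 21.8 kg

(a) Volume: 1020 m³ = 1,020,000 L.
(a) Available chlorine delivered: 2720 g × 0.568 = 1545 g as Cl₂.
(a) Concentration rise: 1545 g / 1,020,000 L = 1.515 mg/L = 1.51 ppm.

(b) Volume: 327 m³ = 327,000 L.
(b) Alkalinity to add: (122 − 59) = 63 mg/L as CaCO₃ × 327,000 L = 20,600 g as CaCO₃.
(b) Equivalents: 20,600 g ÷ 50 g/eq = 412 eq.
(b) Each mole of Na₂CO₃ supplies 2 eq, so 412 / 2 = 206 mol.
(b) Mass: 206 mol × 106 g/mol = 21,840 g.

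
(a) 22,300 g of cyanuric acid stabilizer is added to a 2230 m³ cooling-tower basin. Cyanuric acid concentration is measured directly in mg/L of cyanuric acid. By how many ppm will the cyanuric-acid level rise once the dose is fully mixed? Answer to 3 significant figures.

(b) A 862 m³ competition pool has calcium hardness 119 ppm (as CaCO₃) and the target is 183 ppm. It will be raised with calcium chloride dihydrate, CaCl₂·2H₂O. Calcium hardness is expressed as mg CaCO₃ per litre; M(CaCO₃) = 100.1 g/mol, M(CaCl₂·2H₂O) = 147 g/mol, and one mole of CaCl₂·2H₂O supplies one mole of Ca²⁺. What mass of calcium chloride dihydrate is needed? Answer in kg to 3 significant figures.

(a) 10.0 ppm; (b) 81.0 kg

(a) Volume: 2230 m³ = 2,230,000 L.
(a) Rise: 22,300 g / 2,230,000 L × 1000 = 10 mg/L.

(b) Volume: 862 m³ = 862,000 L.
(b) Hardness to add: (183 − 119) = 64 mg/L as CaCO₃ × 862,000 L = 55,170 g as CaCO₃.
(b) Moles of Ca²⁺ (1 mol Ca²⁺ ≡ 1 mol CaCO₃): 55,170 / 100.1 g/mol = 551.1 mol.
(b) Mass of CaCl₂·2H₂O: 551.1 × 147 = 81,020 g.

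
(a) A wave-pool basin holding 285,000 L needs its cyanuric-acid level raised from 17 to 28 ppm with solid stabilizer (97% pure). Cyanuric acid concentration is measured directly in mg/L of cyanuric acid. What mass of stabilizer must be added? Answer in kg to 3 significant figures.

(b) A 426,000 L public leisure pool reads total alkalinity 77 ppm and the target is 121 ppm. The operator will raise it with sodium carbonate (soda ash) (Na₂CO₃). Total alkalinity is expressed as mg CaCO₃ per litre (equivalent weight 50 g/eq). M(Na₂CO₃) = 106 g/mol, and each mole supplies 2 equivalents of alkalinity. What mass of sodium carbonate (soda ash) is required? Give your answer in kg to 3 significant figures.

(a) 3.23 kg; (b) 19.9 kg

(a) CYA to add: (28 − 17) = 11 mg/L × 285,000 L = 3135 g cyanuric acid.
(a) At 97% purity: 3135 / 0.97 = 3232 g product.

(b) Alkalinity to add: (121 − 77) = 44 mg/L as CaCO₃ × 426,000 L = 18,740 g as CaCO₃.
(b) Equivalents: 18,740 g ÷ 50 g/eq = 374.9 eq.
(b) Each mole of Na₂CO₃ supplies 2 eq, so 374.9 / 2 = 187.4 mol.
(b) Mass: 187.4 mol × 106 g/mol = 19,870 g.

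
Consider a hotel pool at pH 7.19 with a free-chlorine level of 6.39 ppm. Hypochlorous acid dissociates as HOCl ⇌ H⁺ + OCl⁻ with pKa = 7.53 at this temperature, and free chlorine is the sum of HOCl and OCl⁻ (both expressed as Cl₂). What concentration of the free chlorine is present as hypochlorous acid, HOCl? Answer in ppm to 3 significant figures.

[OCl⁻]/[HOCl] = 10^(pH − pKa) = 10^(7.19 − 7.53) = 10^-0.34 = 0.4571.
Fraction as HOCl = 1 / (1 + 0.4571) = 0.6863.
HOCl = 0.6863 × 6.39 ppm = 4.385 ppm.

4.39 ppm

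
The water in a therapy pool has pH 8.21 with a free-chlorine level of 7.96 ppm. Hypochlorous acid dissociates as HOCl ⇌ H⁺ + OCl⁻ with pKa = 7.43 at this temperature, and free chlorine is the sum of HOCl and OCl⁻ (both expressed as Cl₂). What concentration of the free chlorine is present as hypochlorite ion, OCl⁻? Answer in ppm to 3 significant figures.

[OCl⁻]/[HOCl] = 10^(pH − pKa) = 10^(8.21 − 7.43) = 10^0.78 = 6.026.
Fraction as HOCl = 1 / (1 + 6.026) = 0.1423.
OCl⁻ = (1 − 0.1423) × 7.96 ppm = 6.827 ppm.

6.83 ppm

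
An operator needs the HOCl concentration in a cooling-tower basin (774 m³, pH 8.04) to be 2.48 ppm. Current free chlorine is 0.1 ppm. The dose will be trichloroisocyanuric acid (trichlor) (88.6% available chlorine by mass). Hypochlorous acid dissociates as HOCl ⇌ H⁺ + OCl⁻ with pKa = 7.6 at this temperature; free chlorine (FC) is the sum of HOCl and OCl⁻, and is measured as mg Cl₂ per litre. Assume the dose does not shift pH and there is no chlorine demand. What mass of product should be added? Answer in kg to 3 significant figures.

Volume: 774 m³ = 774,000 L.
[OCl⁻]/[HOCl] = 10^(pH − pKa) = 10^(8.04 − 7.6) = 2.754; fraction as HOCl = 1/(1 + 2.754) = 0.2664.
Free chlorine required for 2.48 ppm HOCl: 2.48 / 0.2664 = 9.31 ppm.
FC to add: 9.31 − 0.1 = 9.21 mg/L as Cl₂.
Cl₂ equivalent: 9.21 mg/L × 774,000 L = 7129 g.
Product at 88.6% available Cl: 7129 / 0.886 = 8046 g.

8.05 kg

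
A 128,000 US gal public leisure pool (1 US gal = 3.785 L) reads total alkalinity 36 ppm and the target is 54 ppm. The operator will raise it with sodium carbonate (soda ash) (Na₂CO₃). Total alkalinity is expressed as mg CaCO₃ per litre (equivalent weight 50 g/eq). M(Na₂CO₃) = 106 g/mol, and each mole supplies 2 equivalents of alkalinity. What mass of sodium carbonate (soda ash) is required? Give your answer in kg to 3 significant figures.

9.24 kg

Volume: 128,000 US gal × 3.785 L/gal = 484,480 L.
Alkalinity to add: (54 − 36) = 18 mg/L as CaCO₃ × 484,480 L = 8721 g as CaCO₃.
Equivalents: 8721 g ÷ 50 g/eq = 174.4 eq.
Each mole of Na₂CO₃ supplies 2 eq, so 174.4 / 2 = 87.21 mol.
Mass: 87.21 mol × 106 g/mol = 9244 g.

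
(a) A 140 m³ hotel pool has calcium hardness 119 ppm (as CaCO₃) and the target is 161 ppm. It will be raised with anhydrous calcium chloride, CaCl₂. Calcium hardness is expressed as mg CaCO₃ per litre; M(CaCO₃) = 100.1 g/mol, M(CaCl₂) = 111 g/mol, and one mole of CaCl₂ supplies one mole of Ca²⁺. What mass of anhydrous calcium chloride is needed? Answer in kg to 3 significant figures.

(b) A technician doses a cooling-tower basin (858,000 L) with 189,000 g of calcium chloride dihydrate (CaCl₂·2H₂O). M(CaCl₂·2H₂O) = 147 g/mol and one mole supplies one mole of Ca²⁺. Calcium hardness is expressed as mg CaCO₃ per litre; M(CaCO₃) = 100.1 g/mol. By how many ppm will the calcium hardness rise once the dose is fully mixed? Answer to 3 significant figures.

(a) 6.52 kg; (b) 150 ppm

(a) Volume: 140 m³ = 140,000 L.
(a) Hardness to add: (161 − 119) = 42 mg/L as CaCO₃ × 140,000 L = 5880 g as CaCO₃.
(a) Moles of Ca²⁺ (1 mol Ca²⁺ ≡ 1 mol CaCO₃): 5880 / 100.1 g/mol = 58.74 mol.
(a) Mass of CaCl₂: 58.74 × 111 = 6520 g.

(b) Moles of Ca²⁺: 189,000 g ÷ 147 g/mol = 1286 mol.
(b) As CaCO₃: 1286 mol × 100.1 g/mol = 128,700 g.
(b) Rise: 128,700 g / 858,000 L × 1000 = 150 mg/L.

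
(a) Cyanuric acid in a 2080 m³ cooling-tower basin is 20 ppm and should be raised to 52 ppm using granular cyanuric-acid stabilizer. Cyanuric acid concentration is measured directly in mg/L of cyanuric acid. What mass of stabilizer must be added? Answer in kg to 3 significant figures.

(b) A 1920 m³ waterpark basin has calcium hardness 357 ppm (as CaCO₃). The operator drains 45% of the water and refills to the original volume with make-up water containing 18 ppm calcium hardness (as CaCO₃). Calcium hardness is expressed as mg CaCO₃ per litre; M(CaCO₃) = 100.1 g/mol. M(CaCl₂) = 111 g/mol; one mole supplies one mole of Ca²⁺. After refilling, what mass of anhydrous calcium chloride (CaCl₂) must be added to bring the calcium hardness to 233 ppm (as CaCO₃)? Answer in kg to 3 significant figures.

(a) Volume: 2080 m³ = 2,080,000 L.
(a) CYA to add: (52 − 20) = 32 mg/L × 2,080,000 L = 66,560 g cyanuric acid.

(b) Volume: 1920 m³ = 1,920,000 L.
(b) After draining 45% and refilling: 357 × 0.55 + 18 × 0.45 = 204.45 ppm.
(b) Deficit to target: 233 − 204.45 = 28.55 mg/L.
(b) As CaCO₃: 28.55 mg/L × 1,920,000 L = 54,820 g; ÷ 100.1 = 547.6 mol Ca²⁺.
(b) Mass: 547.6 × 111 = 60,780 g.

(a) 66.6 kg; (b) 60.8 kg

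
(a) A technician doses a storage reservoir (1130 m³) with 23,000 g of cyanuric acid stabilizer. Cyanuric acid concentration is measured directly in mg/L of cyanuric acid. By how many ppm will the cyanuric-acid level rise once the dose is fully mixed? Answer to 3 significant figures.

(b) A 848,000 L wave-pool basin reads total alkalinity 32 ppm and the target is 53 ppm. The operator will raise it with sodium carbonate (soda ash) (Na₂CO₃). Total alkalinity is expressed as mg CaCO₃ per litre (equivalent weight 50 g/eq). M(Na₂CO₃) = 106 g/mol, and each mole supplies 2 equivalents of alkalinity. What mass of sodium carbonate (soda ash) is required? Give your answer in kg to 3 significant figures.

(a) Volume: 1130 m³ = 1,130,000 L.
(a) Rise: 23,000 g / 1,130,000 L × 1000 = 20.35 mg/L.

(b) Alkalinity to add: (53 − 32) = 21 mg/L as CaCO₃ × 848,000 L = 17,810 g as CaCO₃.
(b) Equivalents: 17,810 g ÷ 50 g/eq = 356.2 eq.
(b) Each mole of Na₂CO₃ supplies 2 eq, so 356.2 / 2 = 178.1 mol.
(b) Mass: 178.1 mol × 106 g/mol = 18,880 g.

(a) 20.4 ppm; (b) 18.9 kg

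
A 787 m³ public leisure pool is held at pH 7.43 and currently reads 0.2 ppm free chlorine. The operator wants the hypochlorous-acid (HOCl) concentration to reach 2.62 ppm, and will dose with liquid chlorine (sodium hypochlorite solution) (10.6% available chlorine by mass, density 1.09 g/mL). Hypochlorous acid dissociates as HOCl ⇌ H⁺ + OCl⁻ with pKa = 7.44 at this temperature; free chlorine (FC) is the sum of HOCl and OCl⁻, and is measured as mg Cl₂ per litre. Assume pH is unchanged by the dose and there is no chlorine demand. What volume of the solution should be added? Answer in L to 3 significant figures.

33.9 L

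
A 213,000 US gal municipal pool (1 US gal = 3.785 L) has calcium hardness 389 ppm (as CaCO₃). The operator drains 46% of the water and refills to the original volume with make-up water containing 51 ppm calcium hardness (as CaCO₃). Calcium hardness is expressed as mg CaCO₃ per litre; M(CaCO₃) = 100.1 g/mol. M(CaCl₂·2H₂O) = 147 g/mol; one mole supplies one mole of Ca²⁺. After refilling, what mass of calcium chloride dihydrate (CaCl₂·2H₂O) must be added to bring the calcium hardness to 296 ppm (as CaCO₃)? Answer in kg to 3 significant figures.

74.0 kg

Volume: 213,000 US gal × 3.785 L/gal = 806,205 L.
After draining 46% and refilling: 389 × 0.54 + 51 × 0.46 = 233.52 ppm.
Deficit to target: 296 − 233.52 = 62.48 mg/L.
As CaCO₃: 62.48 mg/L × 806,205 L = 50,370 g; ÷ 100.1 = 503.2 mol Ca²⁺.
Mass: 503.2 × 147 = 73,970 g.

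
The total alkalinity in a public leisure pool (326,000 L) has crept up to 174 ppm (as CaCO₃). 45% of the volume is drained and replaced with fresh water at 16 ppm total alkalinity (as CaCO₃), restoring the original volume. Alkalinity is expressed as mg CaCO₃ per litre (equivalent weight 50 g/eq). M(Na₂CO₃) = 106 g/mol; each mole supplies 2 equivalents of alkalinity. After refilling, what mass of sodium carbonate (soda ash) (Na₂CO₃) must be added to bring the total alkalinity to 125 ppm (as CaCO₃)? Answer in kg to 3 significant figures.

7.64 kg

After draining 45% and refilling: 174 × 0.55 + 16 × 0.45 = 102.9 ppm.
Deficit to target: 125 − 102.9 = 22.1 mg/L.
As CaCO₃: 22.1 mg/L × 326,000 L = 7205 g; ÷ 50 g/eq ÷ 2 = 72.05 mol Na₂CO₃.
Mass: 72.05 × 106 = 7637 g.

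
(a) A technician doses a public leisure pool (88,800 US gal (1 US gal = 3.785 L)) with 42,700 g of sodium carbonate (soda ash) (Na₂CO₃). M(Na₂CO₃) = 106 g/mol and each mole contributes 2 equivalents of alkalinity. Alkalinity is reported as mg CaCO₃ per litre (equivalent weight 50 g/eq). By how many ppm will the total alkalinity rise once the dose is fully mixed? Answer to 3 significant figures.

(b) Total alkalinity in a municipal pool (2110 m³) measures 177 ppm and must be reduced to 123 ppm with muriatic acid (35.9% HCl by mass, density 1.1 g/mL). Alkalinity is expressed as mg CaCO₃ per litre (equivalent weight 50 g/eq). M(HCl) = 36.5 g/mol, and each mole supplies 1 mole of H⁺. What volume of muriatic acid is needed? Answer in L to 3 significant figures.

(a) Volume: 88,800 US gal × 3.785 L/gal = 336,108 L.
(a) Moles of Na₂CO₃: 42,700 g ÷ 106 g/mol = 402.8 mol → 805.7 eq of alkalinity.
(a) As CaCO₃: 805.7 eq × 50 g/eq = 40,280 g.
(a) Rise: 40,280 g / 336,108 L × 1000 = 119.9 mg/L.

(b) Volume: 2110 m³ = 2,110,000 L.
(b) Alkalinity to neutralize: (177 − 123) = 54 mg/L as CaCO₃ × 2,110,000 L = 113,900 g as CaCO₃.
(b) Equivalents of H⁺ required: 113,900 ÷ 50 g/eq = 2279 eq = 2279 mol HCl.
(b) Mass of HCl: 2279 × 36.5 = 83,180 g.
(b) Mass of 35.9% solution: 83,180 / 0.359 = 231,700 g.
(b) Volume: 231,700 g ÷ 1.1 g/mL = 210,600 mL.

(a) 120 ppm; (b) 211 L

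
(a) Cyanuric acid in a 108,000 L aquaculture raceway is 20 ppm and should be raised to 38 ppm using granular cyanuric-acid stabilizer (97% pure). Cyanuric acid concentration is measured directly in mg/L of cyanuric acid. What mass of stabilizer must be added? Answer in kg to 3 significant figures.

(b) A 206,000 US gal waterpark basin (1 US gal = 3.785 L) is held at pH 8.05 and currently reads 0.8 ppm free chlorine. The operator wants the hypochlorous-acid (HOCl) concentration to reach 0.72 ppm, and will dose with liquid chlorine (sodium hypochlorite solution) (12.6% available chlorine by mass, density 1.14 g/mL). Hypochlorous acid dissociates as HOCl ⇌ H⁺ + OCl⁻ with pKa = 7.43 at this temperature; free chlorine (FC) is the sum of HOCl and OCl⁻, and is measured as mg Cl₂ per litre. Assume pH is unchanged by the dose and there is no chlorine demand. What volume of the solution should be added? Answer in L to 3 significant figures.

(a) 2.00 kg; (b) 15.9 L

(a) CYA to add: (38 − 20) = 18 mg/L × 108,000 L = 1944 g cyanuric acid.
(a) At 97% purity: 1944 / 0.97 = 2004 g product.

(b) Volume: 206,000 US gal × 3.785 L/gal = 779,710 L.
(b) [OCl⁻]/[HOCl] = 10^(pH − pKa) = 10^(8.05 − 7.43) = 4.169; fraction as HOCl = 1/(1 + 4.169) = 0.1935.
(b) Free chlorine required for 0.72 ppm HOCl: 0.72 / 0.1935 = 3.721 ppm.
(b) FC to add: 3.721 − 0.8 = 2.921 mg/L as Cl₂.
(b) Cl₂ equivalent: 2.921 mg/L × 779,710 L = 2278 g.
(b) Product at 12.6% available Cl: 2278 / 0.126 = 18,080 g.
(b) Volume: 18,080 g ÷ 1.14 g/mL = 15,860 mL.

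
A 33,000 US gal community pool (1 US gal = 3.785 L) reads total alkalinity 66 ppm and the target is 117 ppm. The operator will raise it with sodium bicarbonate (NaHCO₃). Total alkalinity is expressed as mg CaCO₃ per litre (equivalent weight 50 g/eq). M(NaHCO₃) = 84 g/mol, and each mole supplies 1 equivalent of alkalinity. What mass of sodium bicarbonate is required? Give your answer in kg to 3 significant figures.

10.7 kg

Volume: 33,000 US gal × 3.785 L/gal = 124,905 L.
Alkalinity to add: (117 − 66) = 51 mg/L as CaCO₃ × 124,905 L = 6370 g as CaCO₃.
Equivalents: 6370 g ÷ 50 g/eq = 127.4 eq.
NaHCO₃ supplies 1 eq per mole → 127.4 mol.
Mass: 127.4 mol × 84 g/mol = 10,700 g.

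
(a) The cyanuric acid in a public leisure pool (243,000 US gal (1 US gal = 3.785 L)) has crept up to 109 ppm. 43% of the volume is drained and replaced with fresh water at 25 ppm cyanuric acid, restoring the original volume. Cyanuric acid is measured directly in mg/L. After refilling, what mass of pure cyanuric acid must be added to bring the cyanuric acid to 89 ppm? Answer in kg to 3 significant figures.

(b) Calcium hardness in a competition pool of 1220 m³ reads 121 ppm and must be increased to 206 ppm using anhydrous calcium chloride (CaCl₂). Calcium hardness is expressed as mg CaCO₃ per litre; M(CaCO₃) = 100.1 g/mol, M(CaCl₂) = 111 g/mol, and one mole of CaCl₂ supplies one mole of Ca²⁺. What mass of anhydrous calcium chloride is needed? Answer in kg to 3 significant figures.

(a) 14.8 kg; (b) 115 kg

(a) Volume: 243,000 US gal × 3.785 L/gal = 919,755 L.
(a) After draining 43% and refilling: 109 × 0.57 + 25 × 0.43 = 72.88 ppm.
(a) Deficit to target: 89 − 72.88 = 16.12 mg/L.
(a) Mass: 16.12 mg/L × 919,755 L = 14,830 g cyanuric acid.

(b) Volume: 1220 m³ = 1,220,000 L.
(b) Hardness to add: (206 − 121) = 85 mg/L as CaCO₃ × 1,220,000 L = 103,700 g as CaCO₃.
(b) Moles of Ca²⁺ (1 mol Ca²⁺ ≡ 1 mol CaCO₃): 103,700 / 100.1 g/mol = 1036 mol.
(b) Mass of CaCl₂: 1036 × 111 = 115,000 g.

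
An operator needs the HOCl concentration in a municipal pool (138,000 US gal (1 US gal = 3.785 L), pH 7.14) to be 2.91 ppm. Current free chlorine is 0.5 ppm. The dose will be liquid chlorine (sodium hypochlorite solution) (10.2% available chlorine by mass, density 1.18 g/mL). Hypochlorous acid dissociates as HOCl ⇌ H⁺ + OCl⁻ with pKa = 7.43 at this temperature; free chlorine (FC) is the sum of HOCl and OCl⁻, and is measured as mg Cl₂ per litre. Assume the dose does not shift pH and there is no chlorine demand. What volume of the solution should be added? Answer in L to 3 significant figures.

Volume: 138,000 US gal × 3.785 L/gal = 522,330 L.
[OCl⁻]/[HOCl] = 10^(pH − pKa) = 10^(7.14 − 7.43) = 0.5129; fraction as HOCl = 1/(1 + 0.5129) = 0.661.
Free chlorine required for 2.91 ppm HOCl: 2.91 / 0.661 = 4.402 ppm.
FC to add: 4.402 − 0.5 = 3.902 mg/L as Cl₂.
Cl₂ equivalent: 3.902 mg/L × 522,330 L = 2038 g.
Product at 10.2% available Cl: 2038 / 0.102 = 19,980 g.
Volume: 19,980 g ÷ 1.18 g/mL = 16,940 mL.

16.9 L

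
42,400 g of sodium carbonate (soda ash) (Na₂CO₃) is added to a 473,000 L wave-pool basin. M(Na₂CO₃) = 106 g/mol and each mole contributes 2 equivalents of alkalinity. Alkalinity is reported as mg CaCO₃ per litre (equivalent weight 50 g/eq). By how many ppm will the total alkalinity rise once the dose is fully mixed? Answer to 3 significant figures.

84.6 ppm

Moles of Na₂CO₃: 42,400 g ÷ 106 g/mol = 400 mol → 800 eq of alkalinity.
As CaCO₃: 800 eq × 50 g/eq = 40,000 g.
Rise: 40,000 g / 473,000 L × 1000 = 84.57 mg/L.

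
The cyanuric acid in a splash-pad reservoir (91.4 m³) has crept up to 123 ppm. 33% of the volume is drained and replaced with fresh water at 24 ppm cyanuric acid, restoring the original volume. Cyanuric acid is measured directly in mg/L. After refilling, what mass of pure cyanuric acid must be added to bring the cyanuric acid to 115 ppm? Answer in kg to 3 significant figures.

2.25 kg

Volume: 91.4 m³ = 91,400 L.
After draining 33% and refilling: 123 × 0.67 + 24 × 0.33 = 90.33 ppm.
Deficit to target: 115 − 90.33 = 24.67 mg/L.
Mass: 24.67 mg/L × 91,400 L = 2255 g cyanuric acid.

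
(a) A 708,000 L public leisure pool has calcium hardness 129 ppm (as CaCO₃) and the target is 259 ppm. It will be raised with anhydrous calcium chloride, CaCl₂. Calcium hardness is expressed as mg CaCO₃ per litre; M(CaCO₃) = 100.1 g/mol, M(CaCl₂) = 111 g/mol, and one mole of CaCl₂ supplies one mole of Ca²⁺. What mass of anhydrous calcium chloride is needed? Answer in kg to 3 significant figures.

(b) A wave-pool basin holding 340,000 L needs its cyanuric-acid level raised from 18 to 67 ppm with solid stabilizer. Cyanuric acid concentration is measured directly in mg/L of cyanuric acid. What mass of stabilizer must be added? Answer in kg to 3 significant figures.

(a) 102 kg; (b) 16.7 kg

(a) Hardness to add: (259 − 129) = 130 mg/L as CaCO₃ × 708,000 L = 92,040 g as CaCO₃.
(a) Moles of Ca²⁺ (1 mol Ca²⁺ ≡ 1 mol CaCO₃): 92,040 / 100.1 g/mol = 919.5 mol.
(a) Mass of CaCl₂: 919.5 × 111 = 102,100 g.

(b) CYA to add: (67 − 18) = 49 mg/L × 340,000 L = 16,660 g cyanuric acid.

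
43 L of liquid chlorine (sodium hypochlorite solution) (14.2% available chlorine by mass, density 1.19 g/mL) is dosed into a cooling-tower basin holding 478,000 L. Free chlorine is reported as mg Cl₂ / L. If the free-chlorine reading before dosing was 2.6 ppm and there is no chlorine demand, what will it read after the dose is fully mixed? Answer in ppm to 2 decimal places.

Mass of solution: 43 L × 1000 mL/L × 1.19 g/mL = 51,170 g.
Available chlorine delivered: 51,170 g × 0.142 = 7266 g as Cl₂.
Concentration rise: 7266 g / 478,000 L = 15.2 mg/L = 15.20 ppm.
Final FC: 2.6 + 15.20 = 17.80 ppm.

17.80 ppm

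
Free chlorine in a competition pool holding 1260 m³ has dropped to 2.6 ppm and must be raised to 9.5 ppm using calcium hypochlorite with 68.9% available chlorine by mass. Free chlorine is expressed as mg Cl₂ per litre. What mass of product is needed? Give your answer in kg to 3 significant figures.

12.6 kg

Volume: 1260 m³ = 1,260,000 L.
Chlorine deficit: 9.5 − 2.6 = 6.9 ppm = 6.9 mg/L as Cl₂.
Cl₂ equivalent needed: 6.9 mg/L × 1,260,000 L = 8,694,000 mg = 8694 g.
Product at 68.9% available chlorine: 8694 / 0.689 = 12,620 g.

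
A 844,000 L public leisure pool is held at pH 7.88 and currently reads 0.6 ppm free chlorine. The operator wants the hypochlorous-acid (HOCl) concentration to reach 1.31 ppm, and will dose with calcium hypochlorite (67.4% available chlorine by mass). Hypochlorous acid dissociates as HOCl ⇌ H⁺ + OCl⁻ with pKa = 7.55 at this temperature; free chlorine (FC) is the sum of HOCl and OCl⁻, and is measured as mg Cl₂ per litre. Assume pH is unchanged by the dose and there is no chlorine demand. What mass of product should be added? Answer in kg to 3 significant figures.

[OCl⁻]/[HOCl] = 10^(pH − pKa) = 10^(7.88 − 7.55) = 2.138; fraction as HOCl = 1/(1 + 2.138) = 0.3187.
Free chlorine required for 1.31 ppm HOCl: 1.31 / 0.3187 = 4.111 ppm.
FC to add: 4.111 − 0.6 = 3.511 mg/L as Cl₂.
Cl₂ equivalent: 3.511 mg/L × 844,000 L = 2963 g.
Product at 67.4% available Cl: 2963 / 0.674 = 4396 g.

4.40 kg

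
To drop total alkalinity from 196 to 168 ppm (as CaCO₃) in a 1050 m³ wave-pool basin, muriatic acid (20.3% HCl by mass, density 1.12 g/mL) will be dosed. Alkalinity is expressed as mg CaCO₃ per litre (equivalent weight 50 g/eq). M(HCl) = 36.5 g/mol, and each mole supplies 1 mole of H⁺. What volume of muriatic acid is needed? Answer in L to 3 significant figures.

94.4 L

Volume: 1050 m³ = 1,050,000 L.
Alkalinity to neutralize: (196 − 168) = 28 mg/L as CaCO₃ × 1,050,000 L = 29,400 g as CaCO₃.
Equivalents of H⁺ required: 29,400 ÷ 50 g/eq = 588 eq = 588 mol HCl.
Mass of HCl: 588 × 36.5 = 21,460 g.
Mass of 20.3% solution: 21,460 / 0.203 = 105,700 g.
Volume: 105,700 g ÷ 1.12 g/mL = 94,400 mL.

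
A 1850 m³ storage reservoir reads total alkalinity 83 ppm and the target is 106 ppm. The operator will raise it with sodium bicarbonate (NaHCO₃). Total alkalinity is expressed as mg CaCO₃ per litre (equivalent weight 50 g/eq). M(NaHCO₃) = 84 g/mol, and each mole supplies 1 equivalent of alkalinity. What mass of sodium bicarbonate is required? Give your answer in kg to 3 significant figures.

Volume: 1850 m³ = 1,850,000 L.
Alkalinity to add: (106 − 83) = 23 mg/L as CaCO₃ × 1,850,000 L = 42,550 g as CaCO₃.
Equivalents: 42,550 g ÷ 50 g/eq = 851 eq.
NaHCO₃ supplies 1 eq per mole → 851 mol.
Mass: 851 mol × 84 g/mol = 71,480 g.

71.5 kg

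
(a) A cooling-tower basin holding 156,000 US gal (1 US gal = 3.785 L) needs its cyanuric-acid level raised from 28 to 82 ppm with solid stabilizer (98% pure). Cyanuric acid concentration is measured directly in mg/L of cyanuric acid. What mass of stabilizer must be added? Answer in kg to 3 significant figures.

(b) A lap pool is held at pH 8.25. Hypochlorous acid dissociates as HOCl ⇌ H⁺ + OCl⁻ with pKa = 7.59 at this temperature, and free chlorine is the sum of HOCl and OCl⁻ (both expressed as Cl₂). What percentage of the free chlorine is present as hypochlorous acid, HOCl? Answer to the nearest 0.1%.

(a) 32.5 kg; (b) 18.0%

(a) Volume: 156,000 US gal × 3.785 L/gal = 590,460 L.
(a) CYA to add: (82 − 28) = 54 mg/L × 590,460 L = 31,880 g cyanuric acid.
(a) At 98% purity: 31,880 / 0.98 = 32,540 g product.

(b) [OCl⁻]/[HOCl] = 10^(pH − pKa) = 10^(8.25 − 7.59) = 10^0.66 = 4.571.
(b) Fraction as HOCl = 1 / (1 + 4.571) = 0.1795.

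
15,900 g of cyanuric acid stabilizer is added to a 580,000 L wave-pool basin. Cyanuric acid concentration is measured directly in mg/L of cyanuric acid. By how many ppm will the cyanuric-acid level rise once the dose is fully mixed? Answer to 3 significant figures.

27.4 ppm

Rise: 15,900 g / 580,000 L × 1000 = 27.41 mg/L.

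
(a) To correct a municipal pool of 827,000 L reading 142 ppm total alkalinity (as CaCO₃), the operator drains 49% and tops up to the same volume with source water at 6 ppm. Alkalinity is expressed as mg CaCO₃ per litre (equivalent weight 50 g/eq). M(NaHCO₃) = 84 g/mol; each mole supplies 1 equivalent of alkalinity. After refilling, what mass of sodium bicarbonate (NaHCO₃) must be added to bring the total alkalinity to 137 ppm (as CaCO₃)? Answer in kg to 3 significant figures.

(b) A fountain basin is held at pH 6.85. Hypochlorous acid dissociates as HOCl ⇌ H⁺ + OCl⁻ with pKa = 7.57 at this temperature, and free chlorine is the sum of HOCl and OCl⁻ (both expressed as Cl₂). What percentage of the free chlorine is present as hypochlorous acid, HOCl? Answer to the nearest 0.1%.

(a) After draining 49% and refilling: 142 × 0.51 + 6 × 0.49 = 75.36 ppm.
(a) Deficit to target: 137 − 75.36 = 61.64 mg/L.
(a) As CaCO₃: 61.64 mg/L × 827,000 L = 50,980 g; ÷ 50 g/eq ÷ 1 = 1020 mol NaHCO₃.
(a) Mass: 1020 × 84 = 85,640 g.

(b) [OCl⁻]/[HOCl] = 10^(pH − pKa) = 10^(6.85 − 7.57) = 10^-0.72 = 0.1905.
(b) Fraction as HOCl = 1 / (1 + 0.1905) = 0.84.

(a) 85.6 kg; (b) 84.0%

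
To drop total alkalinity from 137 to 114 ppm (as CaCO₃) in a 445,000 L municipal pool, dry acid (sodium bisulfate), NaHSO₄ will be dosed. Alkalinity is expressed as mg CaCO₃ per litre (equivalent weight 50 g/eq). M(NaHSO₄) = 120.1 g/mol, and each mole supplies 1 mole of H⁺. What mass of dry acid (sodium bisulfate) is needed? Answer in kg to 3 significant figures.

Alkalinity to neutralize: (137 − 114) = 23 mg/L as CaCO₃ × 445,000 L = 10,240 g as CaCO₃.
Equivalents of H⁺ required: 10,240 ÷ 50 g/eq = 204.7 eq = 204.7 mol NaHSO₄.
Mass of NaHSO₄: 204.7 × 120.1 = 24,580 g.

24.6 kg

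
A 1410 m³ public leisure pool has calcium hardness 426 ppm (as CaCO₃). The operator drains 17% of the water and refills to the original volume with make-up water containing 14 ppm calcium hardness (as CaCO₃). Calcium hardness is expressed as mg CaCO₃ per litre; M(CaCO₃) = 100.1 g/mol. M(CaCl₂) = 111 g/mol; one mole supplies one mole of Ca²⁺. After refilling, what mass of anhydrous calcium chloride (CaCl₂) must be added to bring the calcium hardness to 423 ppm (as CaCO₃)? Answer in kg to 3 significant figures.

105 kg

Volume: 1410 m³ = 1,410,000 L.
After draining 17% and refilling: 426 × 0.83 + 14 × 0.17 = 355.96 ppm.
Deficit to target: 423 − 355.96 = 67.04 mg/L.
As CaCO₃: 67.04 mg/L × 1,410,000 L = 94,530 g; ÷ 100.1 = 944.3 mol Ca²⁺.
Mass: 944.3 × 111 = 104,800 g.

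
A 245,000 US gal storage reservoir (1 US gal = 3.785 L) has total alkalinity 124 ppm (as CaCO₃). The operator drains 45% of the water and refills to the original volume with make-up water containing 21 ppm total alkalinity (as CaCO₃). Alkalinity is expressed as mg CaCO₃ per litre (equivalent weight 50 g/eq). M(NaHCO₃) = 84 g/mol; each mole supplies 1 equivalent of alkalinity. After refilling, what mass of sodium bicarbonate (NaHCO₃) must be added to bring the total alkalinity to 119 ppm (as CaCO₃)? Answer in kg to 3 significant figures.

64.4 kg

Volume: 245,000 US gal × 3.785 L/gal = 927,325 L.
After draining 45% and refilling: 124 × 0.55 + 21 × 0.45 = 77.65 ppm.
Deficit to target: 119 − 77.65 = 41.35 mg/L.
As CaCO₃: 41.35 mg/L × 927,325 L = 38,340 g; ÷ 50 g/eq ÷ 1 = 766.9 mol NaHCO₃.
Mass: 766.9 × 84 = 64,420 g.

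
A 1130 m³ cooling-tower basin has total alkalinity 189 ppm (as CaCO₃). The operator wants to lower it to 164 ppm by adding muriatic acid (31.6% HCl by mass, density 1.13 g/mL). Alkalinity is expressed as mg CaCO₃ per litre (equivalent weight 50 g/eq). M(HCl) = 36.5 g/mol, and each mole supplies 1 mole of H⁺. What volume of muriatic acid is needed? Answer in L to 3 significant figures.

57.8 L

Volume: 1130 m³ = 1,130,000 L.
Alkalinity to neutralize: (189 − 164) = 25 mg/L as CaCO₃ × 1,130,000 L = 28,250 g as CaCO₃.
Equivalents of H⁺ required: 28,250 ÷ 50 g/eq = 565 eq = 565 mol HCl.
Mass of HCl: 565 × 36.5 = 20,620 g.
Mass of 31.6% solution: 20,620 / 0.316 = 65,260 g.
Volume: 65,260 g ÷ 1.13 g/mL = 57,750 mL.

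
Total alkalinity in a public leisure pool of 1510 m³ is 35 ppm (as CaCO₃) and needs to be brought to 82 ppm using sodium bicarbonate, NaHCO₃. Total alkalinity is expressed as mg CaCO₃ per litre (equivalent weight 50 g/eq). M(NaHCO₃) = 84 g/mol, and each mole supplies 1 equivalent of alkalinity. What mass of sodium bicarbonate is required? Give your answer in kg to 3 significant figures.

119 kg

Volume: 1510 m³ = 1,510,000 L.
Alkalinity to add: (82 − 35) = 47 mg/L as CaCO₃ × 1,510,000 L = 70,970 g as CaCO₃.
Equivalents: 70,970 g ÷ 50 g/eq = 1419 eq.
NaHCO₃ supplies 1 eq per mole → 1419 mol.
Mass: 1419 mol × 84 g/mol = 119,200 g.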